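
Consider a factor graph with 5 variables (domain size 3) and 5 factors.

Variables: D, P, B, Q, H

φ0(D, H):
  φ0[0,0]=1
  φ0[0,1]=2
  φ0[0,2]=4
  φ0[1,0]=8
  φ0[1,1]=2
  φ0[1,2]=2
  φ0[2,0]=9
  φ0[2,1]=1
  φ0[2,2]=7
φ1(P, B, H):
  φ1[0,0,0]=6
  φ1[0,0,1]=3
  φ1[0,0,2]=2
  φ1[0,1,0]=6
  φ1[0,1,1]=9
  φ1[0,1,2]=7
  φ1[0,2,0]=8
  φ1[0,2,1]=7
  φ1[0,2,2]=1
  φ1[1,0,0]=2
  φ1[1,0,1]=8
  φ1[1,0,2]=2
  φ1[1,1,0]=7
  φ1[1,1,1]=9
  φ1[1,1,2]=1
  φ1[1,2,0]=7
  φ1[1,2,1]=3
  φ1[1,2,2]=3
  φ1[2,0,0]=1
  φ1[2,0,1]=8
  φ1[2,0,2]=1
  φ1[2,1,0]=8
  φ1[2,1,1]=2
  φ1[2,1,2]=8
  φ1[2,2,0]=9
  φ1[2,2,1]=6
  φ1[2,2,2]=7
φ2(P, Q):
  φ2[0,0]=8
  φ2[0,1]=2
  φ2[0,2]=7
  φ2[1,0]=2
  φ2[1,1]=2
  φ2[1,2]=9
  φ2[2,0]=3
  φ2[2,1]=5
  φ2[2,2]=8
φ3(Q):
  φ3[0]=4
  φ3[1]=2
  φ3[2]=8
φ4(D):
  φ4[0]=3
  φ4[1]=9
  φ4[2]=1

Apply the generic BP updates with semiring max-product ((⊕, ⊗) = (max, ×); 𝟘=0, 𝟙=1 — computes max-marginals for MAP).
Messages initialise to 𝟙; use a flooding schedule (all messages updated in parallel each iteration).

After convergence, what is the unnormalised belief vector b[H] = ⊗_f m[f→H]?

init: all messages = 𝟙 over 3 values
r1 m[φ0→D] = [4, 8, 9]
r1 m[φ0→H] = [9, 2, 7]
r1 m[φ1→P] = [9, 9, 9]
r1 m[φ1→B] = [8, 9, 9]
r1 m[φ1→H] = [9, 9, 8]
r1 m[φ2→P] = [8, 9, 8]
r1 m[φ2→Q] = [8, 5, 9]
r1 m[φ3→Q] = [4, 2, 8]
r1 m[φ4→D] = [3, 9, 1]
r1 m[D→φ0] = [1, 1, 1]
r1 m[D→φ4] = [1, 1, 1]
r1 m[P→φ1] = [1, 1, 1]
r1 m[P→φ2] = [1, 1, 1]
r1 m[B→φ1] = [1, 1, 1]
r1 m[Q→φ2] = [1, 1, 1]
r1 m[Q→φ3] = [1, 1, 1]
r1 m[H→φ0] = [1, 1, 1]
r1 m[H→φ1] = [1, 1, 1]
r2 m[φ0→D] = [4, 8, 9]
r2 m[φ0→H] = [9, 2, 7]
r2 m[φ1→P] = [9, 9, 9]
r2 m[φ1→B] = [8, 9, 9]
r2 m[φ1→H] = [9, 9, 8]
r2 m[φ2→P] = [8, 9, 8]
r2 m[φ2→Q] = [8, 5, 9]
r2 m[φ3→Q] = [4, 2, 8]
r2 m[φ4→D] = [3, 9, 1]
r2 m[D→φ0] = [3, 9, 1]
r2 m[D→φ4] = [4, 8, 9]
r2 m[P→φ1] = [8, 9, 8]
r2 m[P→φ2] = [9, 9, 9]
r2 m[B→φ1] = [1, 1, 1]
r2 m[Q→φ2] = [4, 2, 8]
r2 m[Q→φ3] = [8, 5, 9]
r2 m[H→φ0] = [9, 9, 8]
r2 m[H→φ1] = [9, 2, 7]
r3 m[φ0→D] = [32, 72, 81]
r3 m[φ0→H] = [72, 18, 18]
r3 m[φ1→P] = [72, 63, 81]
r3 m[φ1→B] = [432, 576, 648]
r3 m[φ1→H] = [72, 81, 64]
r3 m[φ2→P] = [56, 72, 64]
r3 m[φ2→Q] = [72, 45, 81]
r3 m[φ3→Q] = [4, 2, 8]
r3 m[φ4→D] = [3, 9, 1]
r3 m[D→φ0] = [3, 9, 1]
r3 m[D→φ4] = [4, 8, 9]
r3 m[P→φ1] = [8, 9, 8]
r3 m[P→φ2] = [9, 9, 9]
r3 m[B→φ1] = [1, 1, 1]
r3 m[Q→φ2] = [4, 2, 8]
r3 m[Q→φ3] = [8, 5, 9]
r3 m[H→φ0] = [9, 9, 8]
r3 m[H→φ1] = [9, 2, 7]
r4 m[φ0→D] = [32, 72, 81]
r4 m[φ0→H] = [72, 18, 18]
r4 m[φ1→P] = [72, 63, 81]
r4 m[φ1→B] = [432, 576, 648]
r4 m[φ1→H] = [72, 81, 64]
r4 m[φ2→P] = [56, 72, 64]
r4 m[φ2→Q] = [72, 45, 81]
r4 m[φ3→Q] = [4, 2, 8]
r4 m[φ4→D] = [3, 9, 1]
r4 m[D→φ0] = [3, 9, 1]
r4 m[D→φ4] = [32, 72, 81]
r4 m[P→φ1] = [56, 72, 64]
r4 m[P→φ2] = [72, 63, 81]
r4 m[B→φ1] = [1, 1, 1]
r4 m[Q→φ2] = [4, 2, 8]
r4 m[Q→φ3] = [72, 45, 81]
r4 m[H→φ0] = [72, 81, 64]
r4 m[H→φ1] = [72, 18, 18]
r5 m[φ0→D] = [256, 576, 648]
r5 m[φ0→H] = [72, 18, 18]
r5 m[φ1→P] = [576, 504, 648]
r5 m[φ1→B] = [24192, 36864, 41472]
r5 m[φ1→H] = [576, 648, 512]
r5 m[φ2→P] = [56, 72, 64]
r5 m[φ2→Q] = [576, 405, 648]
r5 m[φ3→Q] = [4, 2, 8]
r5 m[φ4→D] = [3, 9, 1]
r5 m[D→φ0] = [3, 9, 1]
r5 m[D→φ4] = [32, 72, 81]
r5 m[P→φ1] = [56, 72, 64]
r5 m[P→φ2] = [72, 63, 81]
r5 m[B→φ1] = [1, 1, 1]
r5 m[Q→φ2] = [4, 2, 8]
r5 m[Q→φ3] = [72, 45, 81]
r5 m[H→φ0] = [72, 81, 64]
r5 m[H→φ1] = [72, 18, 18]
r6 m[φ0→D] = [256, 576, 648]
r6 m[φ0→H] = [72, 18, 18]
r6 m[φ1→P] = [576, 504, 648]
r6 m[φ1→B] = [24192, 36864, 41472]
r6 m[φ1→H] = [576, 648, 512]
r6 m[φ2→P] = [56, 72, 64]
r6 m[φ2→Q] = [576, 405, 648]
r6 m[φ3→Q] = [4, 2, 8]
r6 m[φ4→D] = [3, 9, 1]
r6 m[D→φ0] = [3, 9, 1]
r6 m[D→φ4] = [256, 576, 648]
r6 m[P→φ1] = [56, 72, 64]
r6 m[P→φ2] = [576, 504, 648]
r6 m[B→φ1] = [1, 1, 1]
r6 m[Q→φ2] = [4, 2, 8]
r6 m[Q→φ3] = [576, 405, 648]
r6 m[H→φ0] = [576, 648, 512]
r6 m[H→φ1] = [72, 18, 18]
r7 m[φ0→D] = [2048, 4608, 5184]
r7 m[φ0→H] = [72, 18, 18]
r7 m[φ1→P] = [576, 504, 648]
r7 m[φ1→B] = [24192, 36864, 41472]
r7 m[φ1→H] = [576, 648, 512]
r7 m[φ2→P] = [56, 72, 64]
r7 m[φ2→Q] = [4608, 3240, 5184]
r7 m[φ3→Q] = [4, 2, 8]
r7 m[φ4→D] = [3, 9, 1]
r7 m[D→φ0] = [3, 9, 1]
r7 m[D→φ4] = [256, 576, 648]
r7 m[P→φ1] = [56, 72, 64]
r7 m[P→φ2] = [576, 504, 648]
r7 m[B→φ1] = [1, 1, 1]
r7 m[Q→φ2] = [4, 2, 8]
r7 m[Q→φ3] = [576, 405, 648]
r7 m[H→φ0] = [576, 648, 512]
r7 m[H→φ1] = [72, 18, 18]
r8 m[φ0→D] = [2048, 4608, 5184]
r8 m[φ0→H] = [72, 18, 18]
r8 m[φ1→P] = [576, 504, 648]
r8 m[φ1→B] = [24192, 36864, 41472]
r8 m[φ1→H] = [576, 648, 512]
r8 m[φ2→P] = [56, 72, 64]
r8 m[φ2→Q] = [4608, 3240, 5184]
r8 m[φ3→Q] = [4, 2, 8]
r8 m[φ4→D] = [3, 9, 1]
r8 m[D→φ0] = [3, 9, 1]
r8 m[D→φ4] = [2048, 4608, 5184]
r8 m[P→φ1] = [56, 72, 64]
r8 m[P→φ2] = [576, 504, 648]
r8 m[B→φ1] = [1, 1, 1]
r8 m[Q→φ2] = [4, 2, 8]
r8 m[Q→φ3] = [4608, 3240, 5184]
r8 m[H→φ0] = [576, 648, 512]
r8 m[H→φ1] = [72, 18, 18]
r9 m[φ0→D] = [2048, 4608, 5184]
r9 m[φ0→H] = [72, 18, 18]
r9 m[φ1→P] = [576, 504, 648]
r9 m[φ1→B] = [24192, 36864, 41472]
r9 m[φ1→H] = [576, 648, 512]
r9 m[φ2→P] = [56, 72, 64]
r9 m[φ2→Q] = [4608, 3240, 5184]
r9 m[φ3→Q] = [4, 2, 8]
r9 m[φ4→D] = [3, 9, 1]
r9 m[D→φ0] = [3, 9, 1]
r9 m[D→φ4] = [2048, 4608, 5184]
r9 m[P→φ1] = [56, 72, 64]
r9 m[P→φ2] = [576, 504, 648]
r9 m[B→φ1] = [1, 1, 1]
r9 m[Q→φ2] = [4, 2, 8]
r9 m[Q→φ3] = [4608, 3240, 5184]
r9 m[H→φ0] = [576, 648, 512]
r9 m[H→φ1] = [72, 18, 18]
fixed point reached at round 9
b[H] = ⊗ incoming = [41472, 11664, 9216]

b[H] = [41472, 11664, 9216]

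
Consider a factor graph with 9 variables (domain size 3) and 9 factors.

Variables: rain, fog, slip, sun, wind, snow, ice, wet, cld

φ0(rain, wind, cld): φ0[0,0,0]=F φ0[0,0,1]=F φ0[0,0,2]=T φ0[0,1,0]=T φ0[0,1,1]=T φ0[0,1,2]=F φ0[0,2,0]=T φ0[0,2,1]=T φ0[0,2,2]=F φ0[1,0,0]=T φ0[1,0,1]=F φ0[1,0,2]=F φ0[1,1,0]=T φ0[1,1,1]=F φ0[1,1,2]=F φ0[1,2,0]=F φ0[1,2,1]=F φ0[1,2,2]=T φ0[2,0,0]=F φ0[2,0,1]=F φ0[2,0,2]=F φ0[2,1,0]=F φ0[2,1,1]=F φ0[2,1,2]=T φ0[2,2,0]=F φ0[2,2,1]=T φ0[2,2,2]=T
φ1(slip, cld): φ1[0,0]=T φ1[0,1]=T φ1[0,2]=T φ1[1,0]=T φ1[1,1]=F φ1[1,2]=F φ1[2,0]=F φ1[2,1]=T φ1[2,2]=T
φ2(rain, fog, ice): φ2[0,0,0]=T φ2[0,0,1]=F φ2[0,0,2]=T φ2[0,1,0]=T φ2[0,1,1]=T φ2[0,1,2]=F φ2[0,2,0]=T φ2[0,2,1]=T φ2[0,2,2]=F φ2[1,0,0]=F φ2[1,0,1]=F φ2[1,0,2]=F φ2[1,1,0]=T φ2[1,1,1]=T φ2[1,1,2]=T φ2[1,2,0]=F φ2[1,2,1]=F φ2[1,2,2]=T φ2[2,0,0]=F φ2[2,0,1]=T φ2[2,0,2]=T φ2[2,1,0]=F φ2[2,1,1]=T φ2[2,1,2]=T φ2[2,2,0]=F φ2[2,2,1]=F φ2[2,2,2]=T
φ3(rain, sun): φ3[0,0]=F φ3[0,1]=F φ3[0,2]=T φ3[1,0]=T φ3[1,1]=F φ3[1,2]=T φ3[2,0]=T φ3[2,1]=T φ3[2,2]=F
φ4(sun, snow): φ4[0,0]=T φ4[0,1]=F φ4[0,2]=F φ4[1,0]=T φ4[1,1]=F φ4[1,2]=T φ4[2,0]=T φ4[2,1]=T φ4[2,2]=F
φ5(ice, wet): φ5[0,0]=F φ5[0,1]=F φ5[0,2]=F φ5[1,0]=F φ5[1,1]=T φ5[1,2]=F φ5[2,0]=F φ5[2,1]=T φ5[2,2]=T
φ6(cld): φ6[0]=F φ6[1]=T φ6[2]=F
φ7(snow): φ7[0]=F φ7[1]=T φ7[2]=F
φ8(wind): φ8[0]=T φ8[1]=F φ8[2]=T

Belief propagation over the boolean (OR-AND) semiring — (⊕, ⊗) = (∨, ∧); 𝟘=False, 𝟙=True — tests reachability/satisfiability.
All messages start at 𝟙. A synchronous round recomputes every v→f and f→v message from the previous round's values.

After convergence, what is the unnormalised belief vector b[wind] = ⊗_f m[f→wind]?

init: all messages = 𝟙 over 3 values
r1 m[φ0→rain] = [T, T, T]
r1 m[φ0→wind] = [T, T, T]
r1 m[φ0→cld] = [T, T, T]
r1 m[φ1→slip] = [T, T, T]
r1 m[φ1→cld] = [T, T, T]
r1 m[φ2→rain] = [T, T, T]
r1 m[φ2→fog] = [T, T, T]
r1 m[φ2→ice] = [T, T, T]
r1 m[φ3→rain] = [T, T, T]
r1 m[φ3→sun] = [T, T, T]
r1 m[φ4→sun] = [T, T, T]
r1 m[φ4→snow] = [T, T, T]
r1 m[φ5→ice] = [F, T, T]
r1 m[φ5→wet] = [F, T, T]
r1 m[φ6→cld] = [F, T, F]
r1 m[φ7→snow] = [F, T, F]
r1 m[φ8→wind] = [T, F, T]
r1 m[rain→φ0] = [T, T, T]
r1 m[rain→φ2] = [T, T, T]
r1 m[rain→φ3] = [T, T, T]
r1 m[fog→φ2] = [T, T, T]
r1 m[slip→φ1] = [T, T, T]
r1 m[sun→φ3] = [T, T, T]
r1 m[sun→φ4] = [T, T, T]
r1 m[wind→φ0] = [T, T, T]
r1 m[wind→φ8] = [T, T, T]
r1 m[snow→φ4] = [T, T, T]
r1 m[snow→φ7] = [T, T, T]
r1 m[ice→φ2] = [T, T, T]
r1 m[ice→φ5] = [T, T, T]
r1 m[wet→φ5] = [T, T, T]
r1 m[cld→φ0] = [T, T, T]
r1 m[cld→φ1] = [T, T, T]
r1 m[cld→φ6] = [T, T, T]
r2 m[φ0→rain] = [T, T, T]
r2 m[φ0→wind] = [T, T, T]
r2 m[φ0→cld] = [T, T, T]
r2 m[φ1→slip] = [T, T, T]
r2 m[φ1→cld] = [T, T, T]
r2 m[φ2→rain] = [T, T, T]
r2 m[φ2→fog] = [T, T, T]
r2 m[φ2→ice] = [T, T, T]
r2 m[φ3→rain] = [T, T, T]
r2 m[φ3→sun] = [T, T, T]
r2 m[φ4→sun] = [T, T, T]
r2 m[φ4→snow] = [T, T, T]
r2 m[φ5→ice] = [F, T, T]
r2 m[φ5→wet] = [F, T, T]
r2 m[φ6→cld] = [F, T, F]
r2 m[φ7→snow] = [F, T, F]
r2 m[φ8→wind] = [T, F, T]
r2 m[rain→φ0] = [T, T, T]
r2 m[rain→φ2] = [T, T, T]
r2 m[rain→φ3] = [T, T, T]
r2 m[fog→φ2] = [T, T, T]
r2 m[slip→φ1] = [T, T, T]
r2 m[sun→φ3] = [T, T, T]
r2 m[sun→φ4] = [T, T, T]
r2 m[wind→φ0] = [T, F, T]
r2 m[wind→φ8] = [T, T, T]
r2 m[snow→φ4] = [F, T, F]
r2 m[snow→φ7] = [T, T, T]
r2 m[ice→φ2] = [F, T, T]
r2 m[ice→φ5] = [T, T, T]
r2 m[wet→φ5] = [T, T, T]
r2 m[cld→φ0] = [F, T, F]
r2 m[cld→φ1] = [F, T, F]
r2 m[cld→φ6] = [T, T, T]
r3 m[φ0→rain] = [T, F, T]
r3 m[φ0→wind] = [F, T, T]
r3 m[φ0→cld] = [T, T, T]
r3 m[φ1→slip] = [T, F, T]
r3 m[φ1→cld] = [T, T, T]
r3 m[φ2→rain] = [T, T, T]
r3 m[φ2→fog] = [T, T, T]
r3 m[φ2→ice] = [T, T, T]
r3 m[φ3→rain] = [T, T, T]
r3 m[φ3→sun] = [T, T, T]
r3 m[φ4→sun] = [F, F, T]
r3 m[φ4→snow] = [T, T, T]
r3 m[φ5→ice] = [F, T, T]
r3 m[φ5→wet] = [F, T, T]
r3 m[φ6→cld] = [F, T, F]
r3 m[φ7→snow] = [F, T, F]
r3 m[φ8→wind] = [T, F, T]
r3 m[rain→φ0] = [T, T, T]
r3 m[rain→φ2] = [T, T, T]
r3 m[rain→φ3] = [T, T, T]
r3 m[fog→φ2] = [T, T, T]
r3 m[slip→φ1] = [T, T, T]
r3 m[sun→φ3] = [T, T, T]
r3 m[sun→φ4] = [T, T, T]
r3 m[wind→φ0] = [T, F, T]
r3 m[wind→φ8] = [T, T, T]
r3 m[snow→φ4] = [F, T, F]
r3 m[snow→φ7] = [T, T, T]
r3 m[ice→φ2] = [F, T, T]
r3 m[ice→φ5] = [T, T, T]
r3 m[wet→φ5] = [T, T, T]
r3 m[cld→φ0] = [F, T, F]
r3 m[cld→φ1] = [F, T, F]
r3 m[cld→φ6] = [T, T, T]
r4 m[φ0→rain] = [T, F, T]
r4 m[φ0→wind] = [F, T, T]
r4 m[φ0→cld] = [T, T, T]
r4 m[φ1→slip] = [T, F, T]
r4 m[φ1→cld] = [T, T, T]
r4 m[φ2→rain] = [T, T, T]
r4 m[φ2→fog] = [T, T, T]
r4 m[φ2→ice] = [T, T, T]
r4 m[φ3→rain] = [T, T, T]
r4 m[φ3→sun] = [T, T, T]
r4 m[φ4→sun] = [F, F, T]
r4 m[φ4→snow] = [T, T, T]
r4 m[φ5→ice] = [F, T, T]
r4 m[φ5→wet] = [F, T, T]
r4 m[φ6→cld] = [F, T, F]
r4 m[φ7→snow] = [F, T, F]
r4 m[φ8→wind] = [T, F, T]
r4 m[rain→φ0] = [T, T, T]
r4 m[rain→φ2] = [T, F, T]
r4 m[rain→φ3] = [T, F, T]
r4 m[fog→φ2] = [T, T, T]
r4 m[slip→φ1] = [T, T, T]
r4 m[sun→φ3] = [F, F, T]
r4 m[sun→φ4] = [T, T, T]
r4 m[wind→φ0] = [T, F, T]
r4 m[wind→φ8] = [F, T, T]
r4 m[snow→φ4] = [F, T, F]
r4 m[snow→φ7] = [T, T, T]
r4 m[ice→φ2] = [F, T, T]
r4 m[ice→φ5] = [T, T, T]
r4 m[wet→φ5] = [T, T, T]
r4 m[cld→φ0] = [F, T, F]
r4 m[cld→φ1] = [F, T, F]
r4 m[cld→φ6] = [T, T, T]
r5 m[φ0→rain] = [T, F, T]
r5 m[φ0→wind] = [F, T, T]
r5 m[φ0→cld] = [T, T, T]
r5 m[φ1→slip] = [T, F, T]
r5 m[φ1→cld] = [T, T, T]
r5 m[φ2→rain] = [T, T, T]
r5 m[φ2→fog] = [T, T, T]
r5 m[φ2→ice] = [T, T, T]
r5 m[φ3→rain] = [T, T, F]
r5 m[φ3→sun] = [T, T, T]
r5 m[φ4→sun] = [F, F, T]
r5 m[φ4→snow] = [T, T, T]
r5 m[φ5→ice] = [F, T, T]
r5 m[φ5→wet] = [F, T, T]
r5 m[φ6→cld] = [F, T, F]
r5 m[φ7→snow] = [F, T, F]
r5 m[φ8→wind] = [T, F, T]
r5 m[rain→φ0] = [T, T, T]
r5 m[rain→φ2] = [T, F, T]
r5 m[rain→φ3] = [T, F, T]
r5 m[fog→φ2] = [T, T, T]
r5 m[slip→φ1] = [T, T, T]
r5 m[sun→φ3] = [F, F, T]
r5 m[sun→φ4] = [T, T, T]
r5 m[wind→φ0] = [T, F, T]
r5 m[wind→φ8] = [F, T, T]
r5 m[snow→φ4] = [F, T, F]
r5 m[snow→φ7] = [T, T, T]
r5 m[ice→φ2] = [F, T, T]
r5 m[ice→φ5] = [T, T, T]
r5 m[wet→φ5] = [T, T, T]
r5 m[cld→φ0] = [F, T, F]
r5 m[cld→φ1] = [F, T, F]
r5 m[cld→φ6] = [T, T, T]
r6 m[φ0→rain] = [T, F, T]
r6 m[φ0→wind] = [F, T, T]
r6 m[φ0→cld] = [T, T, T]
r6 m[φ1→slip] = [T, F, T]
r6 m[φ1→cld] = [T, T, T]
r6 m[φ2→rain] = [T, T, T]
r6 m[φ2→fog] = [T, T, T]
r6 m[φ2→ice] = [T, T, T]
r6 m[φ3→rain] = [T, T, F]
r6 m[φ3→sun] = [T, T, T]
r6 m[φ4→sun] = [F, F, T]
r6 m[φ4→snow] = [T, T, T]
r6 m[φ5→ice] = [F, T, T]
r6 m[φ5→wet] = [F, T, T]
r6 m[φ6→cld] = [F, T, F]
r6 m[φ7→snow] = [F, T, F]
r6 m[φ8→wind] = [T, F, T]
r6 m[rain→φ0] = [T, T, F]
r6 m[rain→φ2] = [T, F, F]
r6 m[rain→φ3] = [T, F, T]
r6 m[fog→φ2] = [T, T, T]
r6 m[slip→φ1] = [T, T, T]
r6 m[sun→φ3] = [F, F, T]
r6 m[sun→φ4] = [T, T, T]
r6 m[wind→φ0] = [T, F, T]
r6 m[wind→φ8] = [F, T, T]
r6 m[snow→φ4] = [F, T, F]
r6 m[snow→φ7] = [T, T, T]
r6 m[ice→φ2] = [F, T, T]
r6 m[ice→φ5] = [T, T, T]
r6 m[wet→φ5] = [T, T, T]
r6 m[cld→φ0] = [F, T, F]
r6 m[cld→φ1] = [F, T, F]
r6 m[cld→φ6] = [T, T, T]
r7 m[φ0→rain] = [T, F, T]
r7 m[φ0→wind] = [F, T, T]
r7 m[φ0→cld] = [T, T, T]
r7 m[φ1→slip] = [T, F, T]
r7 m[φ1→cld] = [T, T, T]
r7 m[φ2→rain] = [T, T, T]
r7 m[φ2→fog] = [T, T, T]
r7 m[φ2→ice] = [T, T, T]
r7 m[φ3→rain] = [T, T, F]
r7 m[φ3→sun] = [T, T, T]
r7 m[φ4→sun] = [F, F, T]
r7 m[φ4→snow] = [T, T, T]
r7 m[φ5→ice] = [F, T, T]
r7 m[φ5→wet] = [F, T, T]
r7 m[φ6→cld] = [F, T, F]
r7 m[φ7→snow] = [F, T, F]
r7 m[φ8→wind] = [T, F, T]
r7 m[rain→φ0] = [T, T, F]
r7 m[rain→φ2] = [T, F, F]
r7 m[rain→φ3] = [T, F, T]
r7 m[fog→φ2] = [T, T, T]
r7 m[slip→φ1] = [T, T, T]
r7 m[sun→φ3] = [F, F, T]
r7 m[sun→φ4] = [T, T, T]
r7 m[wind→φ0] = [T, F, T]
r7 m[wind→φ8] = [F, T, T]
r7 m[snow→φ4] = [F, T, F]
r7 m[snow→φ7] = [T, T, T]
r7 m[ice→φ2] = [F, T, T]
r7 m[ice→φ5] = [T, T, T]
r7 m[wet→φ5] = [T, T, T]
r7 m[cld→φ0] = [F, T, F]
r7 m[cld→φ1] = [F, T, F]
r7 m[cld→φ6] = [T, T, T]
fixed point reached at round 7
b[wind] = ⊗ incoming = [F, F, T]

b[wind] = [F, F, T]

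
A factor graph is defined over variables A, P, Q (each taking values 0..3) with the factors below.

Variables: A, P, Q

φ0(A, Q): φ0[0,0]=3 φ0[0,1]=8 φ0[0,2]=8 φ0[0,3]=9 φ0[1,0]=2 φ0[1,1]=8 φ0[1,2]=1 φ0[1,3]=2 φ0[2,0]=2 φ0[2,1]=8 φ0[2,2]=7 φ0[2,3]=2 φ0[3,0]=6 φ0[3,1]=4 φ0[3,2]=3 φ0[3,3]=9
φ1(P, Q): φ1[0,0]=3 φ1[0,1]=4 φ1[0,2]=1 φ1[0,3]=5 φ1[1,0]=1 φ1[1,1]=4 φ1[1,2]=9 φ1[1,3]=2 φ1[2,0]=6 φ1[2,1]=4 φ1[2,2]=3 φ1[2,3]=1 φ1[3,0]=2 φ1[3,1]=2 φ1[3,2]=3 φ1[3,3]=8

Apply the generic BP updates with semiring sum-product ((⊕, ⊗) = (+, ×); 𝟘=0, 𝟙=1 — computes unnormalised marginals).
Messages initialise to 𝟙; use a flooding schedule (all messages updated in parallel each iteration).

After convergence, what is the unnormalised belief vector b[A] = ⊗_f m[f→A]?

init: all messages = 𝟙 over 4 values
r1 m[φ0→A] = [28, 13, 19, 22]
r1 m[φ0→Q] = [13, 28, 19, 22]
r1 m[φ1→P] = [13, 16, 14, 15]
r1 m[φ1→Q] = [12, 14, 16, 16]
r1 m[A→φ0] = [1, 1, 1, 1]
r1 m[P→φ1] = [1, 1, 1, 1]
r1 m[Q→φ0] = [1, 1, 1, 1]
r1 m[Q→φ1] = [1, 1, 1, 1]
r2 m[φ0→A] = [28, 13, 19, 22]
r2 m[φ0→Q] = [13, 28, 19, 22]
r2 m[φ1→P] = [13, 16, 14, 15]
r2 m[φ1→Q] = [12, 14, 16, 16]
r2 m[A→φ0] = [1, 1, 1, 1]
r2 m[P→φ1] = [1, 1, 1, 1]
r2 m[Q→φ0] = [12, 14, 16, 16]
r2 m[Q→φ1] = [13, 28, 19, 22]
r3 m[φ0→A] = [420, 184, 280, 320]
r3 m[φ0→Q] = [13, 28, 19, 22]
r3 m[φ1→P] = [280, 340, 269, 315]
r3 m[φ1→Q] = [12, 14, 16, 16]
r3 m[A→φ0] = [1, 1, 1, 1]
r3 m[P→φ1] = [1, 1, 1, 1]
r3 m[Q→φ0] = [12, 14, 16, 16]
r3 m[Q→φ1] = [13, 28, 19, 22]
r4 m[φ0→A] = [420, 184, 280, 320]
r4 m[φ0→Q] = [13, 28, 19, 22]
r4 m[φ1→P] = [280, 340, 269, 315]
r4 m[φ1→Q] = [12, 14, 16, 16]
r4 m[A→φ0] = [1, 1, 1, 1]
r4 m[P→φ1] = [1, 1, 1, 1]
r4 m[Q→φ0] = [12, 14, 16, 16]
r4 m[Q→φ1] = [13, 28, 19, 22]
fixed point reached at round 4
b[A] = ⊗ incoming = [420, 184, 280, 320]

b[A] = [420, 184, 280, 320]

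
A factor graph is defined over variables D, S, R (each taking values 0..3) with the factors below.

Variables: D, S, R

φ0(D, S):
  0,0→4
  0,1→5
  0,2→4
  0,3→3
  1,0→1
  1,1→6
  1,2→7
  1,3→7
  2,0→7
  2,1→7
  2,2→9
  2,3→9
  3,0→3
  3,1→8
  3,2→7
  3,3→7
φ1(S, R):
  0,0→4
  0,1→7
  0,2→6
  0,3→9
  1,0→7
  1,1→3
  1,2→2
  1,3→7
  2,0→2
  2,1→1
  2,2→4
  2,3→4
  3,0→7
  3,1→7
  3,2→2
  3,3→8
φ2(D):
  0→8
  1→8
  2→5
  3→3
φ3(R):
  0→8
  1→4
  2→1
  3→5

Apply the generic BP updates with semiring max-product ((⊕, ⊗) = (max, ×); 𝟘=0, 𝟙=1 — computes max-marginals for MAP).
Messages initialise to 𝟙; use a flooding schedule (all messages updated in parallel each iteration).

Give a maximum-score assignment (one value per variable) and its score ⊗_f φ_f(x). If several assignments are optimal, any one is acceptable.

assignment: (D=1, S=3, R=0); score = 3136

init: all messages = 𝟙 over 4 values
r1 m[φ0→D] = [5, 7, 9, 8]
r1 m[φ0→S] = [7, 8, 9, 9]
r1 m[φ1→S] = [9, 7, 4, 8]
r1 m[φ1→R] = [7, 7, 6, 9]
r1 m[φ2→D] = [8, 8, 5, 3]
r1 m[φ3→R] = [8, 4, 1, 5]
r1 m[D→φ0] = [1, 1, 1, 1]
r1 m[D→φ2] = [1, 1, 1, 1]
r1 m[S→φ0] = [1, 1, 1, 1]
r1 m[S→φ1] = [1, 1, 1, 1]
r1 m[R→φ1] = [1, 1, 1, 1]
r1 m[R→φ3] = [1, 1, 1, 1]
r2 m[φ0→D] = [5, 7, 9, 8]
r2 m[φ0→S] = [7, 8, 9, 9]
r2 m[φ1→S] = [9, 7, 4, 8]
r2 m[φ1→R] = [7, 7, 6, 9]
r2 m[φ2→D] = [8, 8, 5, 3]
r2 m[φ3→R] = [8, 4, 1, 5]
r2 m[D→φ0] = [8, 8, 5, 3]
r2 m[D→φ2] = [5, 7, 9, 8]
r2 m[S→φ0] = [9, 7, 4, 8]
r2 m[S→φ1] = [7, 8, 9, 9]
r2 m[R→φ1] = [8, 4, 1, 5]
r2 m[R→φ3] = [7, 7, 6, 9]
r3 m[φ0→D] = [36, 56, 72, 56]
r3 m[φ0→S] = [35, 48, 56, 56]
r3 m[φ1→S] = [45, 56, 20, 56]
r3 m[φ1→R] = [63, 63, 42, 72]
r3 m[φ2→D] = [8, 8, 5, 3]
r3 m[φ3→R] = [8, 4, 1, 5]
r3 m[D→φ0] = [8, 8, 5, 3]
r3 m[D→φ2] = [5, 7, 9, 8]
r3 m[S→φ0] = [9, 7, 4, 8]
r3 m[S→φ1] = [7, 8, 9, 9]
r3 m[R→φ1] = [8, 4, 1, 5]
r3 m[R→φ3] = [7, 7, 6, 9]
r4 m[φ0→D] = [36, 56, 72, 56]
r4 m[φ0→S] = [35, 48, 56, 56]
r4 m[φ1→S] = [45, 56, 20, 56]
r4 m[φ1→R] = [63, 63, 42, 72]
r4 m[φ2→D] = [8, 8, 5, 3]
r4 m[φ3→R] = [8, 4, 1, 5]
r4 m[D→φ0] = [8, 8, 5, 3]
r4 m[D→φ2] = [36, 56, 72, 56]
r4 m[S→φ0] = [45, 56, 20, 56]
r4 m[S→φ1] = [35, 48, 56, 56]
r4 m[R→φ1] = [8, 4, 1, 5]
r4 m[R→φ3] = [63, 63, 42, 72]
r5 m[φ0→D] = [280, 392, 504, 448]
r5 m[φ0→S] = [35, 48, 56, 56]
r5 m[φ1→S] = [45, 56, 20, 56]
r5 m[φ1→R] = [392, 392, 224, 448]
r5 m[φ2→D] = [8, 8, 5, 3]
r5 m[φ3→R] = [8, 4, 1, 5]
r5 m[D→φ0] = [8, 8, 5, 3]
r5 m[D→φ2] = [36, 56, 72, 56]
r5 m[S→φ0] = [45, 56, 20, 56]
r5 m[S→φ1] = [35, 48, 56, 56]
r5 m[R→φ1] = [8, 4, 1, 5]
r5 m[R→φ3] = [63, 63, 42, 72]
r6 m[φ0→D] = [280, 392, 504, 448]
r6 m[φ0→S] = [35, 48, 56, 56]
r6 m[φ1→S] = [45, 56, 20, 56]
r6 m[φ1→R] = [392, 392, 224, 448]
r6 m[φ2→D] = [8, 8, 5, 3]
r6 m[φ3→R] = [8, 4, 1, 5]
r6 m[D→φ0] = [8, 8, 5, 3]
r6 m[D→φ2] = [280, 392, 504, 448]
r6 m[S→φ0] = [45, 56, 20, 56]
r6 m[S→φ1] = [35, 48, 56, 56]
r6 m[R→φ1] = [8, 4, 1, 5]
r6 m[R→φ3] = [392, 392, 224, 448]
r7 m[φ0→D] = [280, 392, 504, 448]
r7 m[φ0→S] = [35, 48, 56, 56]
r7 m[φ1→S] = [45, 56, 20, 56]
r7 m[φ1→R] = [392, 392, 224, 448]
r7 m[φ2→D] = [8, 8, 5, 3]
r7 m[φ3→R] = [8, 4, 1, 5]
r7 m[D→φ0] = [8, 8, 5, 3]
r7 m[D→φ2] = [280, 392, 504, 448]
r7 m[S→φ0] = [45, 56, 20, 56]
r7 m[S→φ1] = [35, 48, 56, 56]
r7 m[R→φ1] = [8, 4, 1, 5]
r7 m[R→φ3] = [392, 392, 224, 448]
fixed point reached at round 7
traceback from D: (D=1, S=3, R=0), score=3136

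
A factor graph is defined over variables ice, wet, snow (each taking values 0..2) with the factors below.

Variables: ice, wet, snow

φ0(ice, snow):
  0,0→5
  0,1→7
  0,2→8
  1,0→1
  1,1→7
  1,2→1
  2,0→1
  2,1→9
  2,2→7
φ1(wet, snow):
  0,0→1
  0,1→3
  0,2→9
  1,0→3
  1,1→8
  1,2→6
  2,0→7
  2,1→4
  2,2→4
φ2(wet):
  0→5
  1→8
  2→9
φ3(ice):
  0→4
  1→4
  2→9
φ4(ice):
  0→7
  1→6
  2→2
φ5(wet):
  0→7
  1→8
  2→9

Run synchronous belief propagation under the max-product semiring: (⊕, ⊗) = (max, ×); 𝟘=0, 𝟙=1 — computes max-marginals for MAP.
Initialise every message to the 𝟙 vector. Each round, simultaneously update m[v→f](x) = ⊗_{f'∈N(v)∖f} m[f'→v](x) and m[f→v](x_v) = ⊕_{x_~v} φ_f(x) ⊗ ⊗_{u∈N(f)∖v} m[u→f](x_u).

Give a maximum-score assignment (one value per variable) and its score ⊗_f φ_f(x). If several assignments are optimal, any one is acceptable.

assignment: (ice=0, wet=1, snow=1); score = 100352

init: all messages = 𝟙 over 3 values
r1 m[φ0→ice] = [8, 7, 9]
r1 m[φ0→snow] = [5, 9, 8]
r1 m[φ1→wet] = [9, 8, 7]
r1 m[φ1→snow] = [7, 8, 9]
r1 m[φ2→wet] = [5, 8, 9]
r1 m[φ3→ice] = [4, 4, 9]
r1 m[φ4→ice] = [7, 6, 2]
r1 m[φ5→wet] = [7, 8, 9]
r1 m[ice→φ0] = [1, 1, 1]
r1 m[ice→φ3] = [1, 1, 1]
r1 m[ice→φ4] = [1, 1, 1]
r1 m[wet→φ1] = [1, 1, 1]
r1 m[wet→φ2] = [1, 1, 1]
r1 m[wet→φ5] = [1, 1, 1]
r1 m[snow→φ0] = [1, 1, 1]
r1 m[snow→φ1] = [1, 1, 1]
r2 m[φ0→ice] = [8, 7, 9]
r2 m[φ0→snow] = [5, 9, 8]
r2 m[φ1→wet] = [9, 8, 7]
r2 m[φ1→snow] = [7, 8, 9]
r2 m[φ2→wet] = [5, 8, 9]
r2 m[φ3→ice] = [4, 4, 9]
r2 m[φ4→ice] = [7, 6, 2]
r2 m[φ5→wet] = [7, 8, 9]
r2 m[ice→φ0] = [28, 24, 18]
r2 m[ice→φ3] = [56, 42, 18]
r2 m[ice→φ4] = [32, 28, 81]
r2 m[wet→φ1] = [35, 64, 81]
r2 m[wet→φ2] = [63, 64, 63]
r2 m[wet→φ5] = [45, 64, 63]
r2 m[snow→φ0] = [7, 8, 9]
r2 m[snow→φ1] = [5, 9, 8]
r3 m[φ0→ice] = [72, 56, 72]
r3 m[φ0→snow] = [140, 196, 224]
r3 m[φ1→wet] = [72, 72, 36]
r3 m[φ1→snow] = [567, 512, 384]
r3 m[φ2→wet] = [5, 8, 9]
r3 m[φ3→ice] = [4, 4, 9]
r3 m[φ4→ice] = [7, 6, 2]
r3 m[φ5→wet] = [7, 8, 9]
r3 m[ice→φ0] = [28, 24, 18]
r3 m[ice→φ3] = [56, 42, 18]
r3 m[ice→φ4] = [32, 28, 81]
r3 m[wet→φ1] = [35, 64, 81]
r3 m[wet→φ2] = [63, 64, 63]
r3 m[wet→φ5] = [45, 64, 63]
r3 m[snow→φ0] = [7, 8, 9]
r3 m[snow→φ1] = [5, 9, 8]
r4 m[φ0→ice] = [72, 56, 72]
r4 m[φ0→snow] = [140, 196, 224]
r4 m[φ1→wet] = [72, 72, 36]
r4 m[φ1→snow] = [567, 512, 384]
r4 m[φ2→wet] = [5, 8, 9]
r4 m[φ3→ice] = [4, 4, 9]
r4 m[φ4→ice] = [7, 6, 2]
r4 m[φ5→wet] = [7, 8, 9]
r4 m[ice→φ0] = [28, 24, 18]
r4 m[ice→φ3] = [504, 336, 144]
r4 m[ice→φ4] = [288, 224, 648]
r4 m[wet→φ1] = [35, 64, 81]
r4 m[wet→φ2] = [504, 576, 324]
r4 m[wet→φ5] = [360, 576, 324]
r4 m[snow→φ0] = [567, 512, 384]
r4 m[snow→φ1] = [140, 196, 224]
r5 m[φ0→ice] = [3584, 3584, 4608]
r5 m[φ0→snow] = [140, 196, 224]
r5 m[φ1→wet] = [2016, 1568, 980]
r5 m[φ1→snow] = [567, 512, 384]
r5 m[φ2→wet] = [5, 8, 9]
r5 m[φ3→ice] = [4, 4, 9]
r5 m[φ4→ice] = [7, 6, 2]
r5 m[φ5→wet] = [7, 8, 9]
r5 m[ice→φ0] = [28, 24, 18]
r5 m[ice→φ3] = [504, 336, 144]
r5 m[ice→φ4] = [288, 224, 648]
r5 m[wet→φ1] = [35, 64, 81]
r5 m[wet→φ2] = [504, 576, 324]
r5 m[wet→φ5] = [360, 576, 324]
r5 m[snow→φ0] = [567, 512, 384]
r5 m[snow→φ1] = [140, 196, 224]
r6 m[φ0→ice] = [3584, 3584, 4608]
r6 m[φ0→snow] = [140, 196, 224]
r6 m[φ1→wet] = [2016, 1568, 980]
r6 m[φ1→snow] = [567, 512, 384]
r6 m[φ2→wet] = [5, 8, 9]
r6 m[φ3→ice] = [4, 4, 9]
r6 m[φ4→ice] = [7, 6, 2]
r6 m[φ5→wet] = [7, 8, 9]
r6 m[ice→φ0] = [28, 24, 18]
r6 m[ice→φ3] = [25088, 21504, 9216]
r6 m[ice→φ4] = [14336, 14336, 41472]
r6 m[wet→φ1] = [35, 64, 81]
r6 m[wet→φ2] = [14112, 12544, 8820]
r6 m[wet→φ5] = [10080, 12544, 8820]
r6 m[snow→φ0] = [567, 512, 384]
r6 m[snow→φ1] = [140, 196, 224]
r7 m[φ0→ice] = [3584, 3584, 4608]
r7 m[φ0→snow] = [140, 196, 224]
r7 m[φ1→wet] = [2016, 1568, 980]
r7 m[φ1→snow] = [567, 512, 384]
r7 m[φ2→wet] = [5, 8, 9]
r7 m[φ3→ice] = [4, 4, 9]
r7 m[φ4→ice] = [7, 6, 2]
r7 m[φ5→wet] = [7, 8, 9]
r7 m[ice→φ0] = [28, 24, 18]
r7 m[ice→φ3] = [25088, 21504, 9216]
r7 m[ice→φ4] = [14336, 14336, 41472]
r7 m[wet→φ1] = [35, 64, 81]
r7 m[wet→φ2] = [14112, 12544, 8820]
r7 m[wet→φ5] = [10080, 12544, 8820]
r7 m[snow→φ0] = [567, 512, 384]
r7 m[snow→φ1] = [140, 196, 224]
fixed point reached at round 7
traceback from ice: (ice=0, wet=1, snow=1), score=100352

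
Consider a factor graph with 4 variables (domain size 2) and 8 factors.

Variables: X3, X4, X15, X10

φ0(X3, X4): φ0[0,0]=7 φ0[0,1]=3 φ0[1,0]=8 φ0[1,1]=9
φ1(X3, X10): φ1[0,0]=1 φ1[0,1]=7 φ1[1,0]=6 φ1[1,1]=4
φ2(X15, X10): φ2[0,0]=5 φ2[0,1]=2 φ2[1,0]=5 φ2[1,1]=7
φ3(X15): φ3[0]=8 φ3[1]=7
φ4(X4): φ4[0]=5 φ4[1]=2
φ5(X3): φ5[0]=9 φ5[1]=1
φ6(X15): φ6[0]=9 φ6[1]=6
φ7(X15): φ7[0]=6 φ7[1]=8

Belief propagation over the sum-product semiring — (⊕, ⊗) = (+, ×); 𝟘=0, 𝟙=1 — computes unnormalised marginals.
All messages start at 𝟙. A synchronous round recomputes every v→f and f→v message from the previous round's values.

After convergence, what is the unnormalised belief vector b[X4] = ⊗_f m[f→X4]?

init: all messages = 𝟙 over 2 values
r1 m[φ0→X3] = [10, 17]
r1 m[φ0→X4] = [15, 12]
r1 m[φ1→X3] = [8, 10]
r1 m[φ1→X10] = [7, 11]
r1 m[φ2→X15] = [7, 12]
r1 m[φ2→X10] = [10, 9]
r1 m[φ3→X15] = [8, 7]
r1 m[φ4→X4] = [5, 2]
r1 m[φ5→X3] = [9, 1]
r1 m[φ6→X15] = [9, 6]
r1 m[φ7→X15] = [6, 8]
r1 m[X3→φ0] = [1, 1]
r1 m[X3→φ1] = [1, 1]
r1 m[X3→φ5] = [1, 1]
r1 m[X4→φ0] = [1, 1]
r1 m[X4→φ4] = [1, 1]
r1 m[X15→φ2] = [1, 1]
r1 m[X15→φ3] = [1, 1]
r1 m[X15→φ6] = [1, 1]
r1 m[X15→φ7] = [1, 1]
r1 m[X10→φ1] = [1, 1]
r1 m[X10→φ2] = [1, 1]
r2 m[φ0→X3] = [10, 17]
r2 m[φ0→X4] = [15, 12]
r2 m[φ1→X3] = [8, 10]
r2 m[φ1→X10] = [7, 11]
r2 m[φ2→X15] = [7, 12]
r2 m[φ2→X10] = [10, 9]
r2 m[φ3→X15] = [8, 7]
r2 m[φ4→X4] = [5, 2]
r2 m[φ5→X3] = [9, 1]
r2 m[φ6→X15] = [9, 6]
r2 m[φ7→X15] = [6, 8]
r2 m[X3→φ0] = [72, 10]
r2 m[X3→φ1] = [90, 17]
r2 m[X3→φ5] = [80, 170]
r2 m[X4→φ0] = [5, 2]
r2 m[X4→φ4] = [15, 12]
r2 m[X15→φ2] = [432, 336]
r2 m[X15→φ3] = [378, 576]
r2 m[X15→φ6] = [336, 672]
r2 m[X15→φ7] = [504, 504]
r2 m[X10→φ1] = [10, 9]
r2 m[X10→φ2] = [7, 11]
r3 m[φ0→X3] = [41, 58]
r3 m[φ0→X4] = [584, 306]
r3 m[φ1→X3] = [73, 96]
r3 m[φ1→X10] = [192, 698]
r3 m[φ2→X15] = [57, 112]
r3 m[φ2→X10] = [3840, 3216]
r3 m[φ3→X15] = [8, 7]
r3 m[φ4→X4] = [5, 2]
r3 m[φ5→X3] = [9, 1]
r3 m[φ6→X15] = [9, 6]
r3 m[φ7→X15] = [6, 8]
r3 m[X3→φ0] = [72, 10]
r3 m[X3→φ1] = [90, 17]
r3 m[X3→φ5] = [80, 170]
r3 m[X4→φ0] = [5, 2]
r3 m[X4→φ4] = [15, 12]
r3 m[X15→φ2] = [432, 336]
r3 m[X15→φ3] = [378, 576]
r3 m[X15→φ6] = [336, 672]
r3 m[X15→φ7] = [504, 504]
r3 m[X10→φ1] = [10, 9]
r3 m[X10→φ2] = [7, 11]
r4 m[φ0→X3] = [41, 58]
r4 m[φ0→X4] = [584, 306]
r4 m[φ1→X3] = [73, 96]
r4 m[φ1→X10] = [192, 698]
r4 m[φ2→X15] = [57, 112]
r4 m[φ2→X10] = [3840, 3216]
r4 m[φ3→X15] = [8, 7]
r4 m[φ4→X4] = [5, 2]
r4 m[φ5→X3] = [9, 1]
r4 m[φ6→X15] = [9, 6]
r4 m[φ7→X15] = [6, 8]
r4 m[X3→φ0] = [657, 96]
r4 m[X3→φ1] = [369, 58]
r4 m[X3→φ5] = [2993, 5568]
r4 m[X4→φ0] = [5, 2]
r4 m[X4→φ4] = [584, 306]
r4 m[X15→φ2] = [432, 336]
r4 m[X15→φ3] = [3078, 5376]
r4 m[X15→φ6] = [2736, 6272]
r4 m[X15→φ7] = [4104, 4704]
r4 m[X10→φ1] = [3840, 3216]
r4 m[X10→φ2] = [192, 698]
r5 m[φ0→X3] = [41, 58]
r5 m[φ0→X4] = [5367, 2835]
r5 m[φ1→X3] = [26352, 35904]
r5 m[φ1→X10] = [717, 2815]
r5 m[φ2→X15] = [2356, 5846]
r5 m[φ2→X10] = [3840, 3216]
r5 m[φ3→X15] = [8, 7]
r5 m[φ4→X4] = [5, 2]
r5 m[φ5→X3] = [9, 1]
r5 m[φ6→X15] = [9, 6]
r5 m[φ7→X15] = [6, 8]
r5 m[X3→φ0] = [657, 96]
r5 m[X3→φ1] = [369, 58]
r5 m[X3→φ5] = [2993, 5568]
r5 m[X4→φ0] = [5, 2]
r5 m[X4→φ4] = [584, 306]
r5 m[X15→φ2] = [432, 336]
r5 m[X15→φ3] = [3078, 5376]
r5 m[X15→φ6] = [2736, 6272]
r5 m[X15→φ7] = [4104, 4704]
r5 m[X10→φ1] = [3840, 3216]
r5 m[X10→φ2] = [192, 698]
r6 m[φ0→X3] = [41, 58]
r6 m[φ0→X4] = [5367, 2835]
r6 m[φ1→X3] = [26352, 35904]
r6 m[φ1→X10] = [717, 2815]
r6 m[φ2→X15] = [2356, 5846]
r6 m[φ2→X10] = [3840, 3216]
r6 m[φ3→X15] = [8, 7]
r6 m[φ4→X4] = [5, 2]
r6 m[φ5→X3] = [9, 1]
r6 m[φ6→X15] = [9, 6]
r6 m[φ7→X15] = [6, 8]
r6 m[X3→φ0] = [237168, 35904]
r6 m[X3→φ1] = [369, 58]
r6 m[X3→φ5] = [1080432, 2082432]
r6 m[X4→φ0] = [5, 2]
r6 m[X4→φ4] = [5367, 2835]
r6 m[X15→φ2] = [432, 336]
r6 m[X15→φ3] = [127224, 280608]
r6 m[X15→φ6] = [113088, 327376]
r6 m[X15→φ7] = [169632, 245532]
r6 m[X10→φ1] = [3840, 3216]
r6 m[X10→φ2] = [717, 2815]
r7 m[φ0→X3] = [41, 58]
r7 m[φ0→X4] = [1947408, 1034640]
r7 m[φ1→X3] = [26352, 35904]
r7 m[φ1→X10] = [717, 2815]
r7 m[φ2→X15] = [9215, 23290]
r7 m[φ2→X10] = [3840, 3216]
r7 m[φ3→X15] = [8, 7]
r7 m[φ4→X4] = [5, 2]
r7 m[φ5→X3] = [9, 1]
r7 m[φ6→X15] = [9, 6]
r7 m[φ7→X15] = [6, 8]
r7 m[X3→φ0] = [237168, 35904]
r7 m[X3→φ1] = [369, 58]
r7 m[X3→φ5] = [1080432, 2082432]
r7 m[X4→φ0] = [5, 2]
r7 m[X4→φ4] = [5367, 2835]
r7 m[X15→φ2] = [432, 336]
r7 m[X15→φ3] = [127224, 280608]
r7 m[X15→φ6] = [113088, 327376]
r7 m[X15→φ7] = [169632, 245532]
r7 m[X10→φ1] = [3840, 3216]
r7 m[X10→φ2] = [717, 2815]
r8 m[φ0→X3] = [41, 58]
r8 m[φ0→X4] = [1947408, 1034640]
r8 m[φ1→X3] = [26352, 35904]
r8 m[φ1→X10] = [717, 2815]
r8 m[φ2→X15] = [9215, 23290]
r8 m[φ2→X10] = [3840, 3216]
r8 m[φ3→X15] = [8, 7]
r8 m[φ4→X4] = [5, 2]
r8 m[φ5→X3] = [9, 1]
r8 m[φ6→X15] = [9, 6]
r8 m[φ7→X15] = [6, 8]
r8 m[X3→φ0] = [237168, 35904]
r8 m[X3→φ1] = [369, 58]
r8 m[X3→φ5] = [1080432, 2082432]
r8 m[X4→φ0] = [5, 2]
r8 m[X4→φ4] = [1947408, 1034640]
r8 m[X15→φ2] = [432, 336]
r8 m[X15→φ3] = [497610, 1117920]
r8 m[X15→φ6] = [442320, 1304240]
r8 m[X15→φ7] = [663480, 978180]
r8 m[X10→φ1] = [3840, 3216]
r8 m[X10→φ2] = [717, 2815]
r9 m[φ0→X3] = [41, 58]
r9 m[φ0→X4] = [1947408, 1034640]
r9 m[φ1→X3] = [26352, 35904]
r9 m[φ1→X10] = [717, 2815]
r9 m[φ2→X15] = [9215, 23290]
r9 m[φ2→X10] = [3840, 3216]
r9 m[φ3→X15] = [8, 7]
r9 m[φ4→X4] = [5, 2]
r9 m[φ5→X3] = [9, 1]
r9 m[φ6→X15] = [9, 6]
r9 m[φ7→X15] = [6, 8]
r9 m[X3→φ0] = [237168, 35904]
r9 m[X3→φ1] = [369, 58]
r9 m[X3→φ5] = [1080432, 2082432]
r9 m[X4→φ0] = [5, 2]
r9 m[X4→φ4] = [1947408, 1034640]
r9 m[X15→φ2] = [432, 336]
r9 m[X15→φ3] = [497610, 1117920]
r9 m[X15→φ6] = [442320, 1304240]
r9 m[X15→φ7] = [663480, 978180]
r9 m[X10→φ1] = [3840, 3216]
r9 m[X10→φ2] = [717, 2815]
fixed point reached at round 9
b[X4] = ⊗ incoming = [9737040, 2069280]

b[X4] = [9737040, 2069280]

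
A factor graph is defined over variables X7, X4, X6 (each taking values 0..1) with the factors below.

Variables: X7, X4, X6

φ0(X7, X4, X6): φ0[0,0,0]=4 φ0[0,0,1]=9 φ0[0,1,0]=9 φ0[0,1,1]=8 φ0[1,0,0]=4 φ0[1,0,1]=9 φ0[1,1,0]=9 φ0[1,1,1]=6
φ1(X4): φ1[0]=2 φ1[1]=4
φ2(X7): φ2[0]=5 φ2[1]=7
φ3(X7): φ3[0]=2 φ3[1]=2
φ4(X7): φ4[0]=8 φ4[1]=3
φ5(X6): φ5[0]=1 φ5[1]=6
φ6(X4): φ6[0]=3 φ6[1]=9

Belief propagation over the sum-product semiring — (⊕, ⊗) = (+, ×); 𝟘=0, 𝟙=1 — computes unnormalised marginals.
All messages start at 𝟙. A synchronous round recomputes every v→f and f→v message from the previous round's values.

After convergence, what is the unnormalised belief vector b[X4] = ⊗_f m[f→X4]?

init: all messages = 𝟙 over 2 values
r1 m[φ0→X7] = [30, 28]
r1 m[φ0→X4] = [26, 32]
r1 m[φ0→X6] = [26, 32]
r1 m[φ1→X4] = [2, 4]
r1 m[φ2→X7] = [5, 7]
r1 m[φ3→X7] = [2, 2]
r1 m[φ4→X7] = [8, 3]
r1 m[φ5→X6] = [1, 6]
r1 m[φ6→X4] = [3, 9]
r1 m[X7→φ0] = [1, 1]
r1 m[X7→φ2] = [1, 1]
r1 m[X7→φ3] = [1, 1]
r1 m[X7→φ4] = [1, 1]
r1 m[X4→φ0] = [1, 1]
r1 m[X4→φ1] = [1, 1]
r1 m[X4→φ6] = [1, 1]
r1 m[X6→φ0] = [1, 1]
r1 m[X6→φ5] = [1, 1]
r2 m[φ0→X7] = [30, 28]
r2 m[φ0→X4] = [26, 32]
r2 m[φ0→X6] = [26, 32]
r2 m[φ1→X4] = [2, 4]
r2 m[φ2→X7] = [5, 7]
r2 m[φ3→X7] = [2, 2]
r2 m[φ4→X7] = [8, 3]
r2 m[φ5→X6] = [1, 6]
r2 m[φ6→X4] = [3, 9]
r2 m[X7→φ0] = [80, 42]
r2 m[X7→φ2] = [480, 168]
r2 m[X7→φ3] = [1200, 588]
r2 m[X7→φ4] = [300, 392]
r2 m[X4→φ0] = [6, 36]
r2 m[X4→φ1] = [78, 288]
r2 m[X4→φ6] = [52, 128]
r2 m[X6→φ0] = [1, 6]
r2 m[X6→φ5] = [26, 32]
r3 m[φ0→X7] = [2400, 1968]
r3 m[φ0→X4] = [7076, 6450]
r3 m[φ0→X6] = [42456, 38700]
r3 m[φ1→X4] = [2, 4]
r3 m[φ2→X7] = [5, 7]
r3 m[φ3→X7] = [2, 2]
r3 m[φ4→X7] = [8, 3]
r3 m[φ5→X6] = [1, 6]
r3 m[φ6→X4] = [3, 9]
r3 m[X7→φ0] = [80, 42]
r3 m[X7→φ2] = [480, 168]
r3 m[X7→φ3] = [1200, 588]
r3 m[X7→φ4] = [300, 392]
r3 m[X4→φ0] = [6, 36]
r3 m[X4→φ1] = [78, 288]
r3 m[X4→φ6] = [52, 128]
r3 m[X6→φ0] = [1, 6]
r3 m[X6→φ5] = [26, 32]
r4 m[φ0→X7] = [2400, 1968]
r4 m[φ0→X4] = [7076, 6450]
r4 m[φ0→X6] = [42456, 38700]
r4 m[φ1→X4] = [2, 4]
r4 m[φ2→X7] = [5, 7]
r4 m[φ3→X7] = [2, 2]
r4 m[φ4→X7] = [8, 3]
r4 m[φ5→X6] = [1, 6]
r4 m[φ6→X4] = [3, 9]
r4 m[X7→φ0] = [80, 42]
r4 m[X7→φ2] = [38400, 11808]
r4 m[X7→φ3] = [96000, 41328]
r4 m[X7→φ4] = [24000, 27552]
r4 m[X4→φ0] = [6, 36]
r4 m[X4→φ1] = [21228, 58050]
r4 m[X4→φ6] = [14152, 25800]
r4 m[X6→φ0] = [1, 6]
r4 m[X6→φ5] = [42456, 38700]
r5 m[φ0→X7] = [2400, 1968]
r5 m[φ0→X4] = [7076, 6450]
r5 m[φ0→X6] = [42456, 38700]
r5 m[φ1→X4] = [2, 4]
r5 m[φ2→X7] = [5, 7]
r5 m[φ3→X7] = [2, 2]
r5 m[φ4→X7] = [8, 3]
r5 m[φ5→X6] = [1, 6]
r5 m[φ6→X4] = [3, 9]
r5 m[X7→φ0] = [80, 42]
r5 m[X7→φ2] = [38400, 11808]
r5 m[X7→φ3] = [96000, 41328]
r5 m[X7→φ4] = [24000, 27552]
r5 m[X4→φ0] = [6, 36]
r5 m[X4→φ1] = [21228, 58050]
r5 m[X4→φ6] = [14152, 25800]
r5 m[X6→φ0] = [1, 6]
r5 m[X6→φ5] = [42456, 38700]
fixed point reached at round 5
b[X4] = ⊗ incoming = [42456, 232200]

b[X4] = [42456, 232200]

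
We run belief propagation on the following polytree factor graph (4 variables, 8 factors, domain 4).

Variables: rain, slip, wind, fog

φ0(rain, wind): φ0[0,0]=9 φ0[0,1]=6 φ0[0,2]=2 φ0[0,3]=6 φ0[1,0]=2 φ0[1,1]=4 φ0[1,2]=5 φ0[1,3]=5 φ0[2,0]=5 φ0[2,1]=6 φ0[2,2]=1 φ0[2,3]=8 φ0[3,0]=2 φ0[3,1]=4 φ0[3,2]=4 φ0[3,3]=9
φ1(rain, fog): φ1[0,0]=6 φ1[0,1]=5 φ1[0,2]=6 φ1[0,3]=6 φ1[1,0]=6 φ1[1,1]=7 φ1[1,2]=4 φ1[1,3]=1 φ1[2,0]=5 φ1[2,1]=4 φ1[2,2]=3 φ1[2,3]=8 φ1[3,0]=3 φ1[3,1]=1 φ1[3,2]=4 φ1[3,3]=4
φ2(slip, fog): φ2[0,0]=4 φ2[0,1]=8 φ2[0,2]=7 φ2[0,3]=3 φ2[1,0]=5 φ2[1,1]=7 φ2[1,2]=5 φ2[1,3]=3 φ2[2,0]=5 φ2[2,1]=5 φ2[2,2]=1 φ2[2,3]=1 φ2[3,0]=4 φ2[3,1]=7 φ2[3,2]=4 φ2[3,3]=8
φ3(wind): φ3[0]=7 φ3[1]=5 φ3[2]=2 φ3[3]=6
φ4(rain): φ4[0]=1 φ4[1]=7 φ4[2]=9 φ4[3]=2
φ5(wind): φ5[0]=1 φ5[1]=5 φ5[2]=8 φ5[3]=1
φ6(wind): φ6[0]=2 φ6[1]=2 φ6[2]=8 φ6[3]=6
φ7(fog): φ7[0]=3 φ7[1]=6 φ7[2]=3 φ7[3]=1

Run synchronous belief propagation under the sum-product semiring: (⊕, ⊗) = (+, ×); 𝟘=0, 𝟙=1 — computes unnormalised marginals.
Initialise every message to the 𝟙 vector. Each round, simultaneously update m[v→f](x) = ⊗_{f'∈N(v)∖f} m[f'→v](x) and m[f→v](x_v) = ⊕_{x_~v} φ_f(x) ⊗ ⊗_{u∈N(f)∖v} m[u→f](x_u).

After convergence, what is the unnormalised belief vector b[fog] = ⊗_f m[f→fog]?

init: all messages = 𝟙 over 4 values
r1 m[φ0→rain] = [23, 16, 20, 19]
r1 m[φ0→wind] = [18, 20, 12, 28]
r1 m[φ1→rain] = [23, 18, 20, 12]
r1 m[φ1→fog] = [20, 17, 17, 19]
r1 m[φ2→slip] = [22, 20, 12, 23]
r1 m[φ2→fog] = [18, 27, 17, 15]
r1 m[φ3→wind] = [7, 5, 2, 6]
r1 m[φ4→rain] = [1, 7, 9, 2]
r1 m[φ5→wind] = [1, 5, 8, 1]
r1 m[φ6→wind] = [2, 2, 8, 6]
r1 m[φ7→fog] = [3, 6, 3, 1]
r1 m[rain→φ0] = [1, 1, 1, 1]
r1 m[rain→φ1] = [1, 1, 1, 1]
r1 m[rain→φ4] = [1, 1, 1, 1]
r1 m[slip→φ2] = [1, 1, 1, 1]
r1 m[wind→φ0] = [1, 1, 1, 1]
r1 m[wind→φ3] = [1, 1, 1, 1]
r1 m[wind→φ5] = [1, 1, 1, 1]
r1 m[wind→φ6] = [1, 1, 1, 1]
r1 m[fog→φ1] = [1, 1, 1, 1]
r1 m[fog→φ2] = [1, 1, 1, 1]
r1 m[fog→φ7] = [1, 1, 1, 1]
r2 m[φ0→rain] = [23, 16, 20, 19]
r2 m[φ0→wind] = [18, 20, 12, 28]
r2 m[φ1→rain] = [23, 18, 20, 12]
r2 m[φ1→fog] = [20, 17, 17, 19]
r2 m[φ2→slip] = [22, 20, 12, 23]
r2 m[φ2→fog] = [18, 27, 17, 15]
r2 m[φ3→wind] = [7, 5, 2, 6]
r2 m[φ4→rain] = [1, 7, 9, 2]
r2 m[φ5→wind] = [1, 5, 8, 1]
r2 m[φ6→wind] = [2, 2, 8, 6]
r2 m[φ7→fog] = [3, 6, 3, 1]
r2 m[rain→φ0] = [23, 126, 180, 24]
r2 m[rain→φ1] = [23, 112, 180, 38]
r2 m[rain→φ4] = [529, 288, 400, 228]
r2 m[slip→φ2] = [1, 1, 1, 1]
r2 m[wind→φ0] = [14, 50, 128, 36]
r2 m[wind→φ3] = [36, 200, 768, 168]
r2 m[wind→φ5] = [252, 200, 192, 1008]
r2 m[wind→φ6] = [126, 500, 192, 168]
r2 m[fog→φ1] = [54, 162, 51, 15]
r2 m[fog→φ2] = [60, 102, 51, 19]
r2 m[fog→φ7] = [360, 459, 289, 285]
r3 m[φ0→rain] = [898, 1048, 786, 1064]
r3 m[φ0→wind] = [1407, 1818, 952, 2424]
r3 m[φ1→rain] = [1530, 1677, 1191, 588]
r3 m[φ1→fog] = [1824, 1657, 1278, 1842]
r3 m[φ2→slip] = [1470, 1326, 880, 1310]
r3 m[φ2→fog] = [18, 27, 17, 15]
r3 m[φ3→wind] = [7, 5, 2, 6]
r3 m[φ4→rain] = [1, 7, 9, 2]
r3 m[φ5→wind] = [1, 5, 8, 1]
r3 m[φ6→wind] = [2, 2, 8, 6]
r3 m[φ7→fog] = [3, 6, 3, 1]
r3 m[rain→φ0] = [23, 126, 180, 24]
r3 m[rain→φ1] = [23, 112, 180, 38]
r3 m[rain→φ4] = [529, 288, 400, 228]
r3 m[slip→φ2] = [1, 1, 1, 1]
r3 m[wind→φ0] = [14, 50, 128, 36]
r3 m[wind→φ3] = [36, 200, 768, 168]
r3 m[wind→φ5] = [252, 200, 192, 1008]
r3 m[wind→φ6] = [126, 500, 192, 168]
r3 m[fog→φ1] = [54, 162, 51, 15]
r3 m[fog→φ2] = [60, 102, 51, 19]
r3 m[fog→φ7] = [360, 459, 289, 285]
r4 m[φ0→rain] = [898, 1048, 786, 1064]
r4 m[φ0→wind] = [1407, 1818, 952, 2424]
r4 m[φ1→rain] = [1530, 1677, 1191, 588]
r4 m[φ1→fog] = [1824, 1657, 1278, 1842]
r4 m[φ2→slip] = [1470, 1326, 880, 1310]
r4 m[φ2→fog] = [18, 27, 17, 15]
r4 m[φ3→wind] = [7, 5, 2, 6]
r4 m[φ4→rain] = [1, 7, 9, 2]
r4 m[φ5→wind] = [1, 5, 8, 1]
r4 m[φ6→wind] = [2, 2, 8, 6]
r4 m[φ7→fog] = [3, 6, 3, 1]
r4 m[rain→φ0] = [1530, 11739, 10719, 1176]
r4 m[rain→φ1] = [898, 7336, 7074, 2128]
r4 m[rain→φ4] = [1373940, 1757496, 936126, 625632]
r4 m[slip→φ2] = [1, 1, 1, 1]
r4 m[wind→φ0] = [14, 50, 128, 36]
r4 m[wind→φ3] = [2814, 18180, 60928, 14544]
r4 m[wind→φ5] = [19698, 18180, 15232, 87264]
r4 m[wind→φ6] = [9849, 45450, 15232, 14544]
r4 m[fog→φ1] = [54, 162, 51, 15]
r4 m[fog→φ2] = [5472, 9942, 3834, 1842]
r4 m[fog→φ7] = [32832, 44739, 21726, 27630]
r5 m[φ0→rain] = [898, 1048, 786, 1064]
r5 m[φ0→wind] = [93195, 125154, 77178, 164211]
r5 m[φ1→rain] = [1530, 1677, 1191, 588]
r5 m[φ1→fog] = [91158, 86266, 64466, 77828]
r5 m[φ2→slip] = [133788, 121650, 82746, 121554]
r5 m[φ2→fog] = [18, 27, 17, 15]
r5 m[φ3→wind] = [7, 5, 2, 6]
r5 m[φ4→rain] = [1, 7, 9, 2]
r5 m[φ5→wind] = [1, 5, 8, 1]
r5 m[φ6→wind] = [2, 2, 8, 6]
r5 m[φ7→fog] = [3, 6, 3, 1]
r5 m[rain→φ0] = [1530, 11739, 10719, 1176]
r5 m[rain→φ1] = [898, 7336, 7074, 2128]
r5 m[rain→φ4] = [1373940, 1757496, 936126, 625632]
r5 m[slip→φ2] = [1, 1, 1, 1]
r5 m[wind→φ0] = [14, 50, 128, 36]
r5 m[wind→φ3] = [2814, 18180, 60928, 14544]
r5 m[wind→φ5] = [19698, 18180, 15232, 87264]
r5 m[wind→φ6] = [9849, 45450, 15232, 14544]
r5 m[fog→φ1] = [54, 162, 51, 15]
r5 m[fog→φ2] = [5472, 9942, 3834, 1842]
r5 m[fog→φ7] = [32832, 44739, 21726, 27630]
r6 m[φ0→rain] = [898, 1048, 786, 1064]
r6 m[φ0→wind] = [93195, 125154, 77178, 164211]
r6 m[φ1→rain] = [1530, 1677, 1191, 588]
r6 m[φ1→fog] = [91158, 86266, 64466, 77828]
r6 m[φ2→slip] = [133788, 121650, 82746, 121554]
r6 m[φ2→fog] = [18, 27, 17, 15]
r6 m[φ3→wind] = [7, 5, 2, 6]
r6 m[φ4→rain] = [1, 7, 9, 2]
r6 m[φ5→wind] = [1, 5, 8, 1]
r6 m[φ6→wind] = [2, 2, 8, 6]
r6 m[φ7→fog] = [3, 6, 3, 1]
r6 m[rain→φ0] = [1530, 11739, 10719, 1176]
r6 m[rain→φ1] = [898, 7336, 7074, 2128]
r6 m[rain→φ4] = [1373940, 1757496, 936126, 625632]
r6 m[slip→φ2] = [1, 1, 1, 1]
r6 m[wind→φ0] = [14, 50, 128, 36]
r6 m[wind→φ3] = [186390, 1251540, 4939392, 985266]
r6 m[wind→φ5] = [1304730, 1251540, 1234848, 5911596]
r6 m[wind→φ6] = [652365, 3128850, 1234848, 985266]
r6 m[fog→φ1] = [54, 162, 51, 15]
r6 m[fog→φ2] = [273474, 517596, 193398, 77828]
r6 m[fog→φ7] = [1640844, 2329182, 1095922, 1167420]
r7 m[φ0→rain] = [898, 1048, 786, 1064]
r7 m[φ0→wind] = [93195, 125154, 77178, 164211]
r7 m[φ1→rain] = [1530, 1677, 1191, 588]
r7 m[φ1→fog] = [91158, 86266, 64466, 77828]
r7 m[φ2→slip] = [6821934, 6191016, 4226576, 6113284]
r7 m[φ2→fog] = [18, 27, 17, 15]
r7 m[φ3→wind] = [7, 5, 2, 6]
r7 m[φ4→rain] = [1, 7, 9, 2]
r7 m[φ5→wind] = [1, 5, 8, 1]
r7 m[φ6→wind] = [2, 2, 8, 6]
r7 m[φ7→fog] = [3, 6, 3, 1]
r7 m[rain→φ0] = [1530, 11739, 10719, 1176]
r7 m[rain→φ1] = [898, 7336, 7074, 2128]
r7 m[rain→φ4] = [1373940, 1757496, 936126, 625632]
r7 m[slip→φ2] = [1, 1, 1, 1]
r7 m[wind→φ0] = [14, 50, 128, 36]
r7 m[wind→φ3] = [186390, 1251540, 4939392, 985266]
r7 m[wind→φ5] = [1304730, 1251540, 1234848, 5911596]
r7 m[wind→φ6] = [652365, 3128850, 1234848, 985266]
r7 m[fog→φ1] = [54, 162, 51, 15]
r7 m[fog→φ2] = [273474, 517596, 193398, 77828]
r7 m[fog→φ7] = [1640844, 2329182, 1095922, 1167420]
r8 m[φ0→rain] = [898, 1048, 786, 1064]
r8 m[φ0→wind] = [93195, 125154, 77178, 164211]
r8 m[φ1→rain] = [1530, 1677, 1191, 588]
r8 m[φ1→fog] = [91158, 86266, 64466, 77828]
r8 m[φ2→slip] = [6821934, 6191016, 4226576, 6113284]
r8 m[φ2→fog] = [18, 27, 17, 15]
r8 m[φ3→wind] = [7, 5, 2, 6]
r8 m[φ4→rain] = [1, 7, 9, 2]
r8 m[φ5→wind] = [1, 5, 8, 1]
r8 m[φ6→wind] = [2, 2, 8, 6]
r8 m[φ7→fog] = [3, 6, 3, 1]
r8 m[rain→φ0] = [1530, 11739, 10719, 1176]
r8 m[rain→φ1] = [898, 7336, 7074, 2128]
r8 m[rain→φ4] = [1373940, 1757496, 936126, 625632]
r8 m[slip→φ2] = [1, 1, 1, 1]
r8 m[wind→φ0] = [14, 50, 128, 36]
r8 m[wind→φ3] = [186390, 1251540, 4939392, 985266]
r8 m[wind→φ5] = [1304730, 1251540, 1234848, 5911596]
r8 m[wind→φ6] = [652365, 3128850, 1234848, 985266]
r8 m[fog→φ1] = [54, 162, 51, 15]
r8 m[fog→φ2] = [273474, 517596, 193398, 77828]
r8 m[fog→φ7] = [1640844, 2329182, 1095922, 1167420]
fixed point reached at round 8
b[fog] = ⊗ incoming = [4922532, 13975092, 3287766, 1167420]

b[fog] = [4922532, 13975092, 3287766, 1167420]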